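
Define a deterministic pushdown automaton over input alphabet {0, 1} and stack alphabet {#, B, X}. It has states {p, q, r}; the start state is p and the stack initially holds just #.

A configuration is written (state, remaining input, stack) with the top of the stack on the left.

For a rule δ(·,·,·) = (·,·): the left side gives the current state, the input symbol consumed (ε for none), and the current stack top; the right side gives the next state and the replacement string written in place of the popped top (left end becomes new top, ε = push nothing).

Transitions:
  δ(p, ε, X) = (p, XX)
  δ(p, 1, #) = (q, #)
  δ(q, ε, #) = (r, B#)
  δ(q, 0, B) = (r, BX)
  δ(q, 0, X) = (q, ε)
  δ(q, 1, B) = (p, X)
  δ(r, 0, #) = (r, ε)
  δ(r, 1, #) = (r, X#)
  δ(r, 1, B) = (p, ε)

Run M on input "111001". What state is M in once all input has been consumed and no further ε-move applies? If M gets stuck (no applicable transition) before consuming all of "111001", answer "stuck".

stuck

(p, 111001, #)
  read 1, top #: go to q, push # → (q, 11001, #)
  ε-move, top #: go to r, push B# → (r, 11001, B#)
  read 1, top B: go to p, push ε → (p, 1001, #)
  read 1, top #: go to q, push # → (q, 001, #)
  ε-move, top #: go to r, push B# → (r, 001, B#)
No transition for (r, 0, top B); M blocks with input 001 remaining.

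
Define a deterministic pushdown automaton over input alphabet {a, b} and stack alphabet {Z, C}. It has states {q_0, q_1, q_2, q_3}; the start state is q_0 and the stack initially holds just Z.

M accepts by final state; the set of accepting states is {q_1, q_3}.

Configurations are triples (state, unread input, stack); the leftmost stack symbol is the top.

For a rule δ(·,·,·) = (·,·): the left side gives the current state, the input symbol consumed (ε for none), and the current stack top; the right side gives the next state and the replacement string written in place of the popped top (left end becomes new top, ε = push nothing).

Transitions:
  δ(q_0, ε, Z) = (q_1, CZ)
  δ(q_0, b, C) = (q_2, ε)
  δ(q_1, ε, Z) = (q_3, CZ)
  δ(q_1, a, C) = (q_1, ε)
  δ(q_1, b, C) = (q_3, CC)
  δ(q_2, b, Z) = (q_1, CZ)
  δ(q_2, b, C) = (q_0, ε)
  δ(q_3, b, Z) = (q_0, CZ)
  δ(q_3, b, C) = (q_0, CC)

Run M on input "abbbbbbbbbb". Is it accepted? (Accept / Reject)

Accept

(q_0, abbbbbbbbbb, Z)
  ε-move, top Z: go to q_1, push CZ → (q_1, abbbbbbbbbb, CZ)
  read a, top C: go to q_1, push ε → (q_1, bbbbbbbbbb, Z)
  ε-move, top Z: go to q_3, push CZ → (q_3, bbbbbbbbbb, CZ)
  read b, top C: go to q_0, push CC → (q_0, bbbbbbbbb, CCZ)
  read b, top C: go to q_2, push ε → (q_2, bbbbbbbb, CZ)
  read b, top C: go to q_0, push ε → (q_0, bbbbbbb, Z)
  ε-move, top Z: go to q_1, push CZ → (q_1, bbbbbbb, CZ)
  read b, top C: go to q_3, push CC → (q_3, bbbbbb, CCZ)
  read b, top C: go to q_0, push CC → (q_0, bbbbb, CCCZ)
  read b, top C: go to q_2, push ε → (q_2, bbbb, CCZ)
  read b, top C: go to q_0, push ε → (q_0, bbb, CZ)
  read b, top C: go to q_2, push ε → (q_2, bb, Z)
  read b, top Z: go to q_1, push CZ → (q_1, b, CZ)
  read b, top C: go to q_3, push CC → (q_3, ε, CCZ)
All input consumed; state q_3 ∈ F.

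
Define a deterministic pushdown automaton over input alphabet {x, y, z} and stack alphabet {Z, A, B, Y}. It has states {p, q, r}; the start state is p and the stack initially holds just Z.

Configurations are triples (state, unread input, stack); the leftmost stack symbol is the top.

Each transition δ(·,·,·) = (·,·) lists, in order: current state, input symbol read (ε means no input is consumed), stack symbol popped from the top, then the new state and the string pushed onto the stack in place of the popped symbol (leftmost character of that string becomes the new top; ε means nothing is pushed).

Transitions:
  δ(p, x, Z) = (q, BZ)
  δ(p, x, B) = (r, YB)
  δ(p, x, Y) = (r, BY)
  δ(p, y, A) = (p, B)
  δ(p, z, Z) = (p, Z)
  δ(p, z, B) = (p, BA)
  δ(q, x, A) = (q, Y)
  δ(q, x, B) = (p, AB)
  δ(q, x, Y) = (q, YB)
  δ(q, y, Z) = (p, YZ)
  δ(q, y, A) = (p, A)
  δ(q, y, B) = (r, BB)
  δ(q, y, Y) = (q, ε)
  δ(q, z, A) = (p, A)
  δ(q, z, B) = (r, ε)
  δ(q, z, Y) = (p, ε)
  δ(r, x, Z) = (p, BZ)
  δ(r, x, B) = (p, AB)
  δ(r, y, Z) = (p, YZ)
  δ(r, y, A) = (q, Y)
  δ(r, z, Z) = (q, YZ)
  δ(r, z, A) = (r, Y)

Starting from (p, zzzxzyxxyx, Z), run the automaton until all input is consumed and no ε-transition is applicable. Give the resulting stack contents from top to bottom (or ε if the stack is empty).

(p, zzzxzyxxyx, Z) ⊢ (p, zzxzyxxyx, Z) ⊢ (p, zxzyxxyx, Z) ⊢ (p, xzyxxyx, Z) ⊢ (q, zyxxyx, BZ) ⊢ (r, yxxyx, Z) ⊢ (p, xxyx, YZ) ⊢ (r, xyx, BYZ) ⊢ (p, yx, ABYZ) ⊢ (p, x, BBYZ) ⊢ (r, ε, YBBYZ)
All input consumed in state r with stack YBBYZ.

YBBYZ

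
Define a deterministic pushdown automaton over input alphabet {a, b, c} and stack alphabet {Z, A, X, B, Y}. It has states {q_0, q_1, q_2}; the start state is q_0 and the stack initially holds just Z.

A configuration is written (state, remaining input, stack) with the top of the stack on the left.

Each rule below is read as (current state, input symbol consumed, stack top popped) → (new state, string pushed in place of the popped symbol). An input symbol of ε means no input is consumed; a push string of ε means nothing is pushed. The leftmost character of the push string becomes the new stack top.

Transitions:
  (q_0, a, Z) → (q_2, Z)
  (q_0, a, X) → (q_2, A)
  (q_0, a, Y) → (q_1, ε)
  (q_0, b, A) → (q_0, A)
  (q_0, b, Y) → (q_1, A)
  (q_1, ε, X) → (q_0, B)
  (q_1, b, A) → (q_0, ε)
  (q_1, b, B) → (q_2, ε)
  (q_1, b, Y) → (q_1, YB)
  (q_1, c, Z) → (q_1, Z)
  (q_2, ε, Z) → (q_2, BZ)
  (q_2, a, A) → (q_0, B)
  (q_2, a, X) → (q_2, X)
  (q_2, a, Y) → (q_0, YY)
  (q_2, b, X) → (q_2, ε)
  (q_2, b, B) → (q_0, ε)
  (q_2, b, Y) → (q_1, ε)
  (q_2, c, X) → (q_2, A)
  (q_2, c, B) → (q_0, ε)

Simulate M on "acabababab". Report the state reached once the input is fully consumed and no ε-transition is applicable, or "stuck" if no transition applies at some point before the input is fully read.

(q_0, acabababab, Z) ⊢ (q_2, cabababab, Z) ⊢ (q_2, cabababab, BZ) ⊢ (q_0, abababab, Z) ⊢ (q_2, bababab, Z) ⊢ (q_2, bababab, BZ) ⊢ (q_0, ababab, Z) ⊢ (q_2, babab, Z) ⊢ (q_2, babab, BZ) ⊢ (q_0, abab, Z) ⊢ (q_2, bab, Z) ⊢ (q_2, bab, BZ) ⊢ (q_0, ab, Z) ⊢ (q_2, b, Z) ⊢ (q_2, b, BZ) ⊢ (q_0, ε, Z)
All input consumed; M is in state q_0.

q_0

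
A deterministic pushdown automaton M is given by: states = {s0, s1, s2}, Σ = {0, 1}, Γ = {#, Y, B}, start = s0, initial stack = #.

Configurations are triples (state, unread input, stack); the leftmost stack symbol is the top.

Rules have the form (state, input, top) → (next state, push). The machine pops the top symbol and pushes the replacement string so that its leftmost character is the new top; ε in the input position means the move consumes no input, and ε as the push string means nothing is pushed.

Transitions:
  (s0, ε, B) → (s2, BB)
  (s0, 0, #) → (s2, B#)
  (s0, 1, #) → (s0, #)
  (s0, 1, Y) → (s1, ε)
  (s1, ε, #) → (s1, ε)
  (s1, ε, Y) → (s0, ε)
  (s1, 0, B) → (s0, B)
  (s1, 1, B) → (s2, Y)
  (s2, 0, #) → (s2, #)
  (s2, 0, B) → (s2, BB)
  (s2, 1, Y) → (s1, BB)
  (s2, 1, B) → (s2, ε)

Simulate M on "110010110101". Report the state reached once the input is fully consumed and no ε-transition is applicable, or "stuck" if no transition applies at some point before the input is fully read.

stuck

(s0, 110010110101, #)
  read 1, top #: go to s0, push # → (s0, 10010110101, #)
  read 1, top #: go to s0, push # → (s0, 0010110101, #)
  read 0, top #: go to s2, push B# → (s2, 010110101, B#)
  read 0, top B: go to s2, push BB → (s2, 10110101, BB#)
  read 1, top B: go to s2, push ε → (s2, 0110101, B#)
  read 0, top B: go to s2, push BB → (s2, 110101, BB#)
  read 1, top B: go to s2, push ε → (s2, 10101, B#)
  read 1, top B: go to s2, push ε → (s2, 0101, #)
  read 0, top #: go to s2, push # → (s2, 101, #)
No transition for (s2, 1, top #); M blocks with input 101 remaining.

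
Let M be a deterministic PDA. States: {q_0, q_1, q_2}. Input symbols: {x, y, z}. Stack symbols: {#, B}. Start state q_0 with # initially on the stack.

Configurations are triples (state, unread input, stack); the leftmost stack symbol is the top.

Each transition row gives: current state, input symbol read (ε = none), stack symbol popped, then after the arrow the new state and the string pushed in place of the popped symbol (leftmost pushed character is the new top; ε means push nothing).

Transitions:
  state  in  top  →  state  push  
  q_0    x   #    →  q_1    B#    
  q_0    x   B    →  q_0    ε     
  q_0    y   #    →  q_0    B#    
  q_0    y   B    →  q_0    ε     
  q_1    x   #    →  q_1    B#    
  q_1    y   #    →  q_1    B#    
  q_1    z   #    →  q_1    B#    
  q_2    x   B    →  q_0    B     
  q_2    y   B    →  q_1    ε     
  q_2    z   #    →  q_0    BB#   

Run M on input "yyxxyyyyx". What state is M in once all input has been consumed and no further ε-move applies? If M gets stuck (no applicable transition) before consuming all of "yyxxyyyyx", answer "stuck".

(q_0, yyxxyyyyx, #)
  read y, top #: go to q_0, push B# → (q_0, yxxyyyyx, B#)
  read y, top B: go to q_0, push ε → (q_0, xxyyyyx, #)
  read x, top #: go to q_1, push B# → (q_1, xyyyyx, B#)
No transition for (q_1, x, top B); M blocks with input xyyyyx remaining.

stuck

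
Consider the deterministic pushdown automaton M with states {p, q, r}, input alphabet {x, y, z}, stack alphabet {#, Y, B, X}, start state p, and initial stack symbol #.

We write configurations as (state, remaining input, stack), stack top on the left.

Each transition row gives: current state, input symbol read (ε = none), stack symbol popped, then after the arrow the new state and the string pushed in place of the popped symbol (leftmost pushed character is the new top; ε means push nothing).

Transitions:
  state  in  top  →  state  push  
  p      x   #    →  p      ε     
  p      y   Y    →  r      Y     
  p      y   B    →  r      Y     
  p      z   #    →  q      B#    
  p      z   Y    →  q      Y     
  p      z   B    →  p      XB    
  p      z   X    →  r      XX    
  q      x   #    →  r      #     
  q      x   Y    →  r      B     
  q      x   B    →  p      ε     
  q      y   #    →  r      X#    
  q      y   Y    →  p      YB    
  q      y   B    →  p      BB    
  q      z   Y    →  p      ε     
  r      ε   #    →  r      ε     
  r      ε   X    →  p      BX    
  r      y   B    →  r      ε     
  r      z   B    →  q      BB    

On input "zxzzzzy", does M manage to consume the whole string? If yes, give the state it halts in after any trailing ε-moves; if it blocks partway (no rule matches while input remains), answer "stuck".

(p, zxzzzzy, #)
  read z, top #: go to q, push B# → (q, xzzzzy, B#)
  read x, top B: go to p, push ε → (p, zzzzy, #)
  read z, top #: go to q, push B# → (q, zzzy, B#)
No transition for (q, z, top B); M blocks with input zzzy remaining.

stuck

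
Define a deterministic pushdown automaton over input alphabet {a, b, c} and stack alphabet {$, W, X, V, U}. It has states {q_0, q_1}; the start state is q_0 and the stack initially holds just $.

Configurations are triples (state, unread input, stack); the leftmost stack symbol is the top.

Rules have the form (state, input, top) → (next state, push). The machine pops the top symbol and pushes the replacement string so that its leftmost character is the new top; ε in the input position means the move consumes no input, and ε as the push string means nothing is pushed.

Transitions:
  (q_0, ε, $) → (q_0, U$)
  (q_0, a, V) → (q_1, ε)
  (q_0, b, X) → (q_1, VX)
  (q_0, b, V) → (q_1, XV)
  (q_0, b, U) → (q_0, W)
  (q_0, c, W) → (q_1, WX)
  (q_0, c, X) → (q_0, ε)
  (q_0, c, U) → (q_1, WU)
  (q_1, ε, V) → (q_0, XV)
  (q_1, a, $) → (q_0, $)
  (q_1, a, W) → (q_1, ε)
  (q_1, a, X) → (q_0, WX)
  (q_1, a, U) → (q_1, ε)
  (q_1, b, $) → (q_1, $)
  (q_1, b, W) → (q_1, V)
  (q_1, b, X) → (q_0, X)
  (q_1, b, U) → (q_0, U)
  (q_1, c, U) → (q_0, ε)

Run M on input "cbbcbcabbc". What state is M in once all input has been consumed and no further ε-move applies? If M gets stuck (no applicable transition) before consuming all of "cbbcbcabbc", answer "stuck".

(q_0, cbbcbcabbc, $) ⊢ (q_0, cbbcbcabbc, U$) ⊢ (q_1, bbcbcabbc, WU$) ⊢ (q_1, bcbcabbc, VU$) ⊢ (q_0, bcbcabbc, XVU$) ⊢ (q_1, cbcabbc, VXVU$) ⊢ (q_0, cbcabbc, XVXVU$) ⊢ (q_0, bcabbc, VXVU$) ⊢ (q_1, cabbc, XVXVU$)
No transition for (q_1, c, top X); M blocks with input cabbc remaining.

stuck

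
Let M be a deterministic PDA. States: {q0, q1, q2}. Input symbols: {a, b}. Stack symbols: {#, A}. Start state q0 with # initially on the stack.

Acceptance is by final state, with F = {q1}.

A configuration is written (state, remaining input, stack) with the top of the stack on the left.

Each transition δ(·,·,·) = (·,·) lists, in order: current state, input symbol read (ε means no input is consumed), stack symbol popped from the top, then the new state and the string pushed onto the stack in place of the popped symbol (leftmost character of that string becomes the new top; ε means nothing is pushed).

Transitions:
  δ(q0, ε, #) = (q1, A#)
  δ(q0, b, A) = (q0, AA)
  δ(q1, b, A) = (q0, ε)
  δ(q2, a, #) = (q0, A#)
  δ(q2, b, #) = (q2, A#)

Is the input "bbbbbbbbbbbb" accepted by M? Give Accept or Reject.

Accept

(q0, bbbbbbbbbbbb, #) ⊢ (q1, bbbbbbbbbbbb, A#) ⊢ (q0, bbbbbbbbbbb, #) ⊢ (q1, bbbbbbbbbbb, A#) ⊢ (q0, bbbbbbbbbb, #) ⊢ (q1, bbbbbbbbbb, A#) ⊢ (q0, bbbbbbbbb, #) ⊢ (q1, bbbbbbbbb, A#) ⊢ (q0, bbbbbbbb, #) ⊢ (q1, bbbbbbbb, A#) ⊢ (q0, bbbbbbb, #) ⊢ (q1, bbbbbbb, A#) ⊢ (q0, bbbbbb, #) ⊢ (q1, bbbbbb, A#) ⊢ (q0, bbbbb, #) ⊢ (q1, bbbbb, A#) ⊢ (q0, bbbb, #) ⊢ (q1, bbbb, A#) ⊢ (q0, bbb, #) ⊢ (q1, bbb, A#) ⊢ (q0, bb, #) ⊢ (q1, bb, A#) ⊢ (q0, b, #) ⊢ (q1, b, A#) ⊢ (q0, ε, #) ⊢ (q1, ε, A#)
All input consumed; state q1 ∈ F.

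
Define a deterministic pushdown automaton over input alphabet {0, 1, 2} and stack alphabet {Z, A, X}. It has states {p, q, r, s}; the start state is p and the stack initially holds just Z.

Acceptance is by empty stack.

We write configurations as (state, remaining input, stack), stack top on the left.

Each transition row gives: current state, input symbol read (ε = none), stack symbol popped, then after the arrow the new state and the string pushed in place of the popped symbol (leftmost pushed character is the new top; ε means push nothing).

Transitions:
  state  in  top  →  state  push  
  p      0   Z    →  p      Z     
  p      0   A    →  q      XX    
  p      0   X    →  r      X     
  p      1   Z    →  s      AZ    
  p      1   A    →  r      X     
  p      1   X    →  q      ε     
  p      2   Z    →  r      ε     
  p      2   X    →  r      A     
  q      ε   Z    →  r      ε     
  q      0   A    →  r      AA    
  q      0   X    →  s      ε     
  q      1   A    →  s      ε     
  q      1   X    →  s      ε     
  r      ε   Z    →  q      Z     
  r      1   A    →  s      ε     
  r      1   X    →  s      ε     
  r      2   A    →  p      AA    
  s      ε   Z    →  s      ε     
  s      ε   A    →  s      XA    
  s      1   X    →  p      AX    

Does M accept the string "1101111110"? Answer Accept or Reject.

Reject

(p, 1101111110, Z)
  read 1, top Z: go to s, push AZ → (s, 101111110, AZ)
  ε-move, top A: go to s, push XA → (s, 101111110, XAZ)
  read 1, top X: go to p, push AX → (p, 01111110, AXAZ)
  read 0, top A: go to q, push XX → (q, 1111110, XXXAZ)
  read 1, top X: go to s, push ε → (s, 111110, XXAZ)
  read 1, top X: go to p, push AX → (p, 11110, AXXAZ)
  read 1, top A: go to r, push X → (r, 1110, XXXAZ)
  read 1, top X: go to s, push ε → (s, 110, XXAZ)
  read 1, top X: go to p, push AX → (p, 10, AXXAZ)
  read 1, top A: go to r, push X → (r, 0, XXXAZ)
No transition applies at (r, 0, XXXAZ); input not fully consumed.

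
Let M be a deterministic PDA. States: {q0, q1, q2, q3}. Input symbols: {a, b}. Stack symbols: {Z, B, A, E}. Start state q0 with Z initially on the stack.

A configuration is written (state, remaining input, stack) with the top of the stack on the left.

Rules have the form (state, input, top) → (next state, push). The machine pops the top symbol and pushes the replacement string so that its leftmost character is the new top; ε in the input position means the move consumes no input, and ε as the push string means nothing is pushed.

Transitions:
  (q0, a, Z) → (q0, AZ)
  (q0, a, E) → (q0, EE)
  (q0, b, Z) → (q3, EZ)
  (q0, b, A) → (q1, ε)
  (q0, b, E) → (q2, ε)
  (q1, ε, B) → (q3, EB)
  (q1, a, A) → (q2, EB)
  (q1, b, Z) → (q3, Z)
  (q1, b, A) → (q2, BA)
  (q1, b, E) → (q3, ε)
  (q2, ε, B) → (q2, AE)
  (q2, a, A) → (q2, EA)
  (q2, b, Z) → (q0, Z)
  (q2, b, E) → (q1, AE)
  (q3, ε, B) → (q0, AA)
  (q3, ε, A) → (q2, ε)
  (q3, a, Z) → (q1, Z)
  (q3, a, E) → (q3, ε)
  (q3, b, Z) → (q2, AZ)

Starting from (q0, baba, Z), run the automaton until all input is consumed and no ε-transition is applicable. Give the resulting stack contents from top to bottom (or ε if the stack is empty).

EAZ

(q0, baba, Z) ⊢ (q3, aba, EZ) ⊢ (q3, ba, Z) ⊢ (q2, a, AZ) ⊢ (q2, ε, EAZ)
All input consumed in state q2 with stack EAZ.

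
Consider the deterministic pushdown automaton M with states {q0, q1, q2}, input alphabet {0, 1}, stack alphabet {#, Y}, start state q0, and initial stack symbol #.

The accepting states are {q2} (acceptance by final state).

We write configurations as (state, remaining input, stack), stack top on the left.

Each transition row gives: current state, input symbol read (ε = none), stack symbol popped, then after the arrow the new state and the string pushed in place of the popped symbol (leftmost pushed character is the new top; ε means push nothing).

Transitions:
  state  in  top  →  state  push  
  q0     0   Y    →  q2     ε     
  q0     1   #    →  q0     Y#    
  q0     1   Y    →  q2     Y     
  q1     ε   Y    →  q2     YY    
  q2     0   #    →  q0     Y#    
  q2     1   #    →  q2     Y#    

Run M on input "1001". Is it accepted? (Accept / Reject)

(q0, 1001, #) ⊢ (q0, 001, Y#) ⊢ (q2, 01, #) ⊢ (q0, 1, Y#) ⊢ (q2, ε, Y#)
All input consumed; state q2 ∈ F.

Accept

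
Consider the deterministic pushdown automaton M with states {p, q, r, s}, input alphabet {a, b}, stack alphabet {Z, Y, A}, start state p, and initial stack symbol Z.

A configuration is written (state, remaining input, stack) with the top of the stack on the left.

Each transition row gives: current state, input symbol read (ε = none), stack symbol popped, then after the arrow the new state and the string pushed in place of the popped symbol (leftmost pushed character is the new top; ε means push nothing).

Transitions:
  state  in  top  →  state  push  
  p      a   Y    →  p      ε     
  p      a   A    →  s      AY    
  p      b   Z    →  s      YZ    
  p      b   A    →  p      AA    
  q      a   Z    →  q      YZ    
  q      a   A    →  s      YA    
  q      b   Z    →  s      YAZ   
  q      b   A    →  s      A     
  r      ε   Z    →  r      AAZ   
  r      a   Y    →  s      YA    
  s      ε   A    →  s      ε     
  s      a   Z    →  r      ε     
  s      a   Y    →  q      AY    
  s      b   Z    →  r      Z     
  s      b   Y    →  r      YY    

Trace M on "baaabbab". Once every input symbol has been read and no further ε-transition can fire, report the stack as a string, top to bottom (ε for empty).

YYAYAYZ

(p, baaabbab, Z)
  read b, top Z: go to s, push YZ → (s, aaabbab, YZ)
  read a, top Y: go to q, push AY → (q, aabbab, AYZ)
  read a, top A: go to s, push YA → (s, abbab, YAYZ)
  read a, top Y: go to q, push AY → (q, bbab, AYAYZ)
  read b, top A: go to s, push A → (s, bab, AYAYZ)
  ε-move, top A: go to s, push ε → (s, bab, YAYZ)
  read b, top Y: go to r, push YY → (r, ab, YYAYZ)
  read a, top Y: go to s, push YA → (s, b, YAYAYZ)
  read b, top Y: go to r, push YY → (r, ε, YYAYAYZ)
All input consumed in state r with stack YYAYAYZ.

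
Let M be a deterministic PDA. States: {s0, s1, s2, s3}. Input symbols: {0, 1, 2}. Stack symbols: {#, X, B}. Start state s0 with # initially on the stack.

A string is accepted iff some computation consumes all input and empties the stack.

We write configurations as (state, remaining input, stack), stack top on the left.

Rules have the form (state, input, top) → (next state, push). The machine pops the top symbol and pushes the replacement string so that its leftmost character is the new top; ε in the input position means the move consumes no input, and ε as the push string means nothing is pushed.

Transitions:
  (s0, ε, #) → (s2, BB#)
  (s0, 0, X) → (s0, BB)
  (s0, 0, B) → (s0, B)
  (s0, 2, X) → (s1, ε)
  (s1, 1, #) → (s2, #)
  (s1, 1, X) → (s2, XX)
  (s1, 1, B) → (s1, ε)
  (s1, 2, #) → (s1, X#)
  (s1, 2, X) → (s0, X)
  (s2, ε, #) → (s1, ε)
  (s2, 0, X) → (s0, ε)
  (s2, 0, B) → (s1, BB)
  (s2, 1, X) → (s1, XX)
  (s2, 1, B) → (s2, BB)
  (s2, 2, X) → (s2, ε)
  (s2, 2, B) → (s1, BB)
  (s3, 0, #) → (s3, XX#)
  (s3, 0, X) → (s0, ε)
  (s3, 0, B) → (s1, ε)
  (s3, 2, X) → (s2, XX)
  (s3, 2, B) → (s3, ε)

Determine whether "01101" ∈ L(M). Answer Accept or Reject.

(s0, 01101, #) ⊢ (s2, 01101, BB#) ⊢ (s1, 1101, BBB#) ⊢ (s1, 101, BB#) ⊢ (s1, 01, B#)
No transition applies at (s1, 01, B#); input not fully consumed.

Reject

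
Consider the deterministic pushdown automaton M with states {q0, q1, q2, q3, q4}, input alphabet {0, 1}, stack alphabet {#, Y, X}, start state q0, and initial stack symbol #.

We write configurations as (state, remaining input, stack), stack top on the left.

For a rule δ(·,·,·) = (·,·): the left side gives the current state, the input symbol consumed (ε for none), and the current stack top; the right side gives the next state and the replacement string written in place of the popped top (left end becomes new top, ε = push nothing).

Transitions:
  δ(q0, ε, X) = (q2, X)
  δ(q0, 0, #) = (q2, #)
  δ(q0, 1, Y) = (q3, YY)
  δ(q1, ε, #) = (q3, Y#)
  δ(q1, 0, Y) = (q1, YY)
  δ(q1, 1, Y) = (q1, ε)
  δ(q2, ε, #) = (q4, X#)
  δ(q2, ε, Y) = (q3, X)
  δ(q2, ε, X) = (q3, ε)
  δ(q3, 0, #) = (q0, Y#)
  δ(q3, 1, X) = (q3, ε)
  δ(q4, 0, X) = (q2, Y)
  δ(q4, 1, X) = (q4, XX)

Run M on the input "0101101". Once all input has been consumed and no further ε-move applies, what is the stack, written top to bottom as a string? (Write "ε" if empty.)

YY#

(q0, 0101101, #)
  read 0, top #: go to q2, push # → (q2, 101101, #)
  ε-move, top #: go to q4, push X# → (q4, 101101, X#)
  read 1, top X: go to q4, push XX → (q4, 01101, XX#)
  read 0, top X: go to q2, push Y → (q2, 1101, YX#)
  ε-move, top Y: go to q3, push X → (q3, 1101, XX#)
  read 1, top X: go to q3, push ε → (q3, 101, X#)
  read 1, top X: go to q3, push ε → (q3, 01, #)
  read 0, top #: go to q0, push Y# → (q0, 1, Y#)
  read 1, top Y: go to q3, push YY → (q3, ε, YY#)
All input consumed in state q3 with stack YY#.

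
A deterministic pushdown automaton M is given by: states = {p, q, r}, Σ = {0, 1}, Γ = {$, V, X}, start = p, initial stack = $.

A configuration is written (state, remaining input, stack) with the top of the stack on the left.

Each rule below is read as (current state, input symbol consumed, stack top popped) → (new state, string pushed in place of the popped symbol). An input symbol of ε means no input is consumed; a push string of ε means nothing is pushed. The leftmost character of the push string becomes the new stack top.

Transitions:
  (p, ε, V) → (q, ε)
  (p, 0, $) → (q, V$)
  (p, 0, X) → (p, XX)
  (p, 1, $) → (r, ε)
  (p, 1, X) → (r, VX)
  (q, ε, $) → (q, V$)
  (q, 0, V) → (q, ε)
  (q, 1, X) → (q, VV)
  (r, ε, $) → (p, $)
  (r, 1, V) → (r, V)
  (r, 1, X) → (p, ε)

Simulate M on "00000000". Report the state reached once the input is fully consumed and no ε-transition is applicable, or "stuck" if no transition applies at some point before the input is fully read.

q

(p, 00000000, $)
  read 0, top $: go to q, push V$ → (q, 0000000, V$)
  read 0, top V: go to q, push ε → (q, 000000, $)
  ε-move, top $: go to q, push V$ → (q, 000000, V$)
  read 0, top V: go to q, push ε → (q, 00000, $)
  ε-move, top $: go to q, push V$ → (q, 00000, V$)
  read 0, top V: go to q, push ε → (q, 0000, $)
  ε-move, top $: go to q, push V$ → (q, 0000, V$)
  read 0, top V: go to q, push ε → (q, 000, $)
  ε-move, top $: go to q, push V$ → (q, 000, V$)
  read 0, top V: go to q, push ε → (q, 00, $)
  ε-move, top $: go to q, push V$ → (q, 00, V$)
  read 0, top V: go to q, push ε → (q, 0, $)
  ε-move, top $: go to q, push V$ → (q, 0, V$)
  read 0, top V: go to q, push ε → (q, ε, $)
  ε-move, top $: go to q, push V$ → (q, ε, V$)
All input consumed; M is in state q.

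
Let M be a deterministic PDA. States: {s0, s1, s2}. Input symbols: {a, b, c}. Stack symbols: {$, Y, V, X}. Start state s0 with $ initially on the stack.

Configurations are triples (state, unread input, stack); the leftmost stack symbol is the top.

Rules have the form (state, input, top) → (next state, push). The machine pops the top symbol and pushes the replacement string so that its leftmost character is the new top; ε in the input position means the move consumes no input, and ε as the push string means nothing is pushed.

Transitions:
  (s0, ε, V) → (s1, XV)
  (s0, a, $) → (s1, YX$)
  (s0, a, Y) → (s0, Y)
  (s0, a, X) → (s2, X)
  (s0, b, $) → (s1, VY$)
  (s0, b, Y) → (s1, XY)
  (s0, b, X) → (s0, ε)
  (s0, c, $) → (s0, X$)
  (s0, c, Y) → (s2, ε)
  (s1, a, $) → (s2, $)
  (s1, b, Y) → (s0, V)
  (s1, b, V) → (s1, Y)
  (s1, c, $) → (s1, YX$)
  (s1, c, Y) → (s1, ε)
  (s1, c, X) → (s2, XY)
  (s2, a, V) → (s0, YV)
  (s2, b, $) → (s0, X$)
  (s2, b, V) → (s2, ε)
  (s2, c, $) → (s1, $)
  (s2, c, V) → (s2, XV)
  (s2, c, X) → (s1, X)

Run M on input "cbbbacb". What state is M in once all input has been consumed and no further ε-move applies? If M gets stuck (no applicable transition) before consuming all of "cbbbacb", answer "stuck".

(s0, cbbbacb, $)
  read c, top $: go to s0, push X$ → (s0, bbbacb, X$)
  read b, top X: go to s0, push ε → (s0, bbacb, $)
  read b, top $: go to s1, push VY$ → (s1, bacb, VY$)
  read b, top V: go to s1, push Y → (s1, acb, YY$)
No transition for (s1, a, top Y); M blocks with input acb remaining.

stuck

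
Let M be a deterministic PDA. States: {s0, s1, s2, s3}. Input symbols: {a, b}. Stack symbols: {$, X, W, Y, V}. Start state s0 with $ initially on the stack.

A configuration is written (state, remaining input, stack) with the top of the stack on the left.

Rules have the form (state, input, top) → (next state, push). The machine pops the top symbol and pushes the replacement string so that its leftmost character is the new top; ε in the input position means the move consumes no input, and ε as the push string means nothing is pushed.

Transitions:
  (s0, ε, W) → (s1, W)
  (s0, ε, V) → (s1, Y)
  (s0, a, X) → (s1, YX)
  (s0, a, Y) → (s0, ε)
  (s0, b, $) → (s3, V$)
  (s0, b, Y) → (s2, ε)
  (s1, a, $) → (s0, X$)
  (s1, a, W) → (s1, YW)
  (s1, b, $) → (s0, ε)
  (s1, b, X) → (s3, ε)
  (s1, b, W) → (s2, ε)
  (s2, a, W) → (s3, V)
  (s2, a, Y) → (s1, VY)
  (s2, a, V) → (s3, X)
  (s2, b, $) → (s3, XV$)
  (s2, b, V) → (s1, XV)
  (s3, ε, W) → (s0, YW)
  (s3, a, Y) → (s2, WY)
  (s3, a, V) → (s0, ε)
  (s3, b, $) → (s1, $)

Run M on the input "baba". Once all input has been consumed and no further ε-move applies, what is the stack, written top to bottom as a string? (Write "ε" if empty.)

$

(s0, baba, $)
  read b, top $: go to s3, push V$ → (s3, aba, V$)
  read a, top V: go to s0, push ε → (s0, ba, $)
  read b, top $: go to s3, push V$ → (s3, a, V$)
  read a, top V: go to s0, push ε → (s0, ε, $)
All input consumed in state s0 with stack $.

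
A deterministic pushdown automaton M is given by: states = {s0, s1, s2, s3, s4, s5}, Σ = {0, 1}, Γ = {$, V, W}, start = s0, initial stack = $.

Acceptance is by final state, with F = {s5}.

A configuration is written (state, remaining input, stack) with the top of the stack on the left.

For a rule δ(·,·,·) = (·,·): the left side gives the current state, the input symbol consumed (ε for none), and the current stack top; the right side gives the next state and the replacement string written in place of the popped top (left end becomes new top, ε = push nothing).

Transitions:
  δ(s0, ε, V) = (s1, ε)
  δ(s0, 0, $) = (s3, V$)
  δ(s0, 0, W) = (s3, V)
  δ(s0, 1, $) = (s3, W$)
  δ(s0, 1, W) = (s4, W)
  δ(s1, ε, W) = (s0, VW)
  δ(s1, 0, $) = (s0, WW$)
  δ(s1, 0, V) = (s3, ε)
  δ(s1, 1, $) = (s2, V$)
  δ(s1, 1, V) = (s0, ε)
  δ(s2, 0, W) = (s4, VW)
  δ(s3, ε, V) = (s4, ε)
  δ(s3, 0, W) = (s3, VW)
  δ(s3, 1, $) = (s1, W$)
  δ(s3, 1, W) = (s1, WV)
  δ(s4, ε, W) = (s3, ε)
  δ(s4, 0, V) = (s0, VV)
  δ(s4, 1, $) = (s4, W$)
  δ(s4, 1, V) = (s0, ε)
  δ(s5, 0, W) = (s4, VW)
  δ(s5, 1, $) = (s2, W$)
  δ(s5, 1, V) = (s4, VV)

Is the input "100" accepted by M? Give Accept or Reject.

(s0, 100, $) ⊢ (s3, 00, W$) ⊢ (s3, 0, VW$) ⊢ (s4, 0, W$) ⊢ (s3, 0, $)
No transition applies at (s3, 0, $); input not fully consumed.

Reject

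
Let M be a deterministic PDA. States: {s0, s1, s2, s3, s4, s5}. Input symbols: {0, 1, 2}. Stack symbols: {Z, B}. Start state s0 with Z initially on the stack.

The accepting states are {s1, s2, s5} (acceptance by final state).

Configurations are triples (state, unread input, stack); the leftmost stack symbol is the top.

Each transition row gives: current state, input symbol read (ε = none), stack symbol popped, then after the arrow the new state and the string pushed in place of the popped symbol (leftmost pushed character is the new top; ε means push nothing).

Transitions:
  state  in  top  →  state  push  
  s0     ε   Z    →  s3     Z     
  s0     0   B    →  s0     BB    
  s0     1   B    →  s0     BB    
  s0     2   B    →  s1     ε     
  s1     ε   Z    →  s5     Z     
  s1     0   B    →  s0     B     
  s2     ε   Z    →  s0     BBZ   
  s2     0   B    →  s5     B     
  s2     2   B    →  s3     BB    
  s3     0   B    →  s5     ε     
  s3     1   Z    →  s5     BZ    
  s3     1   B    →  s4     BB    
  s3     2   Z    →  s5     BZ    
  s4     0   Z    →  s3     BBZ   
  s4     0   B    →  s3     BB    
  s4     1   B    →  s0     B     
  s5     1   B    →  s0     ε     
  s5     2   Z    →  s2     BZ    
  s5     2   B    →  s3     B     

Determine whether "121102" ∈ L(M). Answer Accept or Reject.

(s0, 121102, Z)
  ε-move, top Z: go to s3, push Z → (s3, 121102, Z)
  read 1, top Z: go to s5, push BZ → (s5, 21102, BZ)
  read 2, top B: go to s3, push B → (s3, 1102, BZ)
  read 1, top B: go to s4, push BB → (s4, 102, BBZ)
  read 1, top B: go to s0, push B → (s0, 02, BBZ)
  read 0, top B: go to s0, push BB → (s0, 2, BBBZ)
  read 2, top B: go to s1, push ε → (s1, ε, BBZ)
All input consumed; state s1 ∈ F.

Accept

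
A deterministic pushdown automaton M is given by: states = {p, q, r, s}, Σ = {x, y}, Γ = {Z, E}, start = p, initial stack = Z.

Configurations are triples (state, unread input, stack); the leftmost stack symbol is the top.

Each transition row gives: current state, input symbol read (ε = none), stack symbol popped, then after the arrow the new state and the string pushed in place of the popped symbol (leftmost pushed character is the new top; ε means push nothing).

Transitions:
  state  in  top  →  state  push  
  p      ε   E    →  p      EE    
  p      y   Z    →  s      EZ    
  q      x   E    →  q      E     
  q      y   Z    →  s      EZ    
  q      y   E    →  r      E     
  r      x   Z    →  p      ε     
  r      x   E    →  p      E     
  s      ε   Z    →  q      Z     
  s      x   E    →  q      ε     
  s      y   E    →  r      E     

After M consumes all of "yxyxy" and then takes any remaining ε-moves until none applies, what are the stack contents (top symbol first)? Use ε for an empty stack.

(p, yxyxy, Z)
  read y, top Z: go to s, push EZ → (s, xyxy, EZ)
  read x, top E: go to q, push ε → (q, yxy, Z)
  read y, top Z: go to s, push EZ → (s, xy, EZ)
  read x, top E: go to q, push ε → (q, y, Z)
  read y, top Z: go to s, push EZ → (s, ε, EZ)
All input consumed in state s with stack EZ.

EZ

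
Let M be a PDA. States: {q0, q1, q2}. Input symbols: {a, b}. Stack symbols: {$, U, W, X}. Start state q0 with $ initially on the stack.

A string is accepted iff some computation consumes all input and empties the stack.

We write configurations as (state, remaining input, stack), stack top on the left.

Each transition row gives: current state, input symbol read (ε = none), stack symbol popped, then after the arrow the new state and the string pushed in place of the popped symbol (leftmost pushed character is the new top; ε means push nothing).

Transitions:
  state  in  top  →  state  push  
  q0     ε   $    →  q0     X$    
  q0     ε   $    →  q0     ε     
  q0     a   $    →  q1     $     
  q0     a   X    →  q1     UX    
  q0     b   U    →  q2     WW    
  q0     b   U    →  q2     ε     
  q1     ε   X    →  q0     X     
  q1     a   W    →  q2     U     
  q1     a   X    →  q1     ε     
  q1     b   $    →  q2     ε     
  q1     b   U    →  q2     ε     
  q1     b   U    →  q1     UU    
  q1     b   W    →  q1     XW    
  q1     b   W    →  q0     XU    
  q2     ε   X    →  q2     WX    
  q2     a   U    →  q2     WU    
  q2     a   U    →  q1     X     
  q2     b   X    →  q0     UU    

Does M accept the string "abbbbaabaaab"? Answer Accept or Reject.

One accepting computation: (q0, abbbbaabaaab, $) ⊢ (q0, abbbbaabaaab, X$) ⊢ (q1, bbbbaabaaab, UX$) ⊢ (q1, bbbaabaaab, UUX$) ⊢ (q1, bbaabaaab, UUUX$) ⊢ (q1, baabaaab, UUUUX$) ⊢ (q2, aabaaab, UUUX$) ⊢ (q1, abaaab, XUUX$) ⊢ (q1, baaab, UUX$) ⊢ (q2, aaab, UX$) ⊢ (q1, aab, XX$) ⊢ (q1, ab, X$) ⊢ (q1, b, $) ⊢ (q2, ε, ε)
All input consumed and the stack is empty.

Accept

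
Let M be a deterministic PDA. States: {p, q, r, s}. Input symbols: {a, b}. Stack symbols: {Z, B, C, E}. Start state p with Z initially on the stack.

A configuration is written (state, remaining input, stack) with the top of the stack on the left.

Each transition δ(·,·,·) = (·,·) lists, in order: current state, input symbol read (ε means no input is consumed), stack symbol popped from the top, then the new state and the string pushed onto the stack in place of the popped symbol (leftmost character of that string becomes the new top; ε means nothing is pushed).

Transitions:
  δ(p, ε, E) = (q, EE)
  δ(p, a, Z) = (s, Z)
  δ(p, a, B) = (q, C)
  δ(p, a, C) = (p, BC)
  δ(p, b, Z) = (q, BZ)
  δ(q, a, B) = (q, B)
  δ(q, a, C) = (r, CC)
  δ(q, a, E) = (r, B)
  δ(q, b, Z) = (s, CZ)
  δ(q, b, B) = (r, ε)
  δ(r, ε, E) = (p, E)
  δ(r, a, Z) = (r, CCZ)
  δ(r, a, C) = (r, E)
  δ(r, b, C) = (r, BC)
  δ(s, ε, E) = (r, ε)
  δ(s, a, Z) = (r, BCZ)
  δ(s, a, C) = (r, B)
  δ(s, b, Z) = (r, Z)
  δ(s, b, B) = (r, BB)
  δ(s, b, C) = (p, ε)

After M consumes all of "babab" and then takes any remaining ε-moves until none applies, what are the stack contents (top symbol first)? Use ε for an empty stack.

(p, babab, Z)
  read b, top Z: go to q, push BZ → (q, abab, BZ)
  read a, top B: go to q, push B → (q, bab, BZ)
  read b, top B: go to r, push ε → (r, ab, Z)
  read a, top Z: go to r, push CCZ → (r, b, CCZ)
  read b, top C: go to r, push BC → (r, ε, BCCZ)
All input consumed in state r with stack BCCZ.

BCCZ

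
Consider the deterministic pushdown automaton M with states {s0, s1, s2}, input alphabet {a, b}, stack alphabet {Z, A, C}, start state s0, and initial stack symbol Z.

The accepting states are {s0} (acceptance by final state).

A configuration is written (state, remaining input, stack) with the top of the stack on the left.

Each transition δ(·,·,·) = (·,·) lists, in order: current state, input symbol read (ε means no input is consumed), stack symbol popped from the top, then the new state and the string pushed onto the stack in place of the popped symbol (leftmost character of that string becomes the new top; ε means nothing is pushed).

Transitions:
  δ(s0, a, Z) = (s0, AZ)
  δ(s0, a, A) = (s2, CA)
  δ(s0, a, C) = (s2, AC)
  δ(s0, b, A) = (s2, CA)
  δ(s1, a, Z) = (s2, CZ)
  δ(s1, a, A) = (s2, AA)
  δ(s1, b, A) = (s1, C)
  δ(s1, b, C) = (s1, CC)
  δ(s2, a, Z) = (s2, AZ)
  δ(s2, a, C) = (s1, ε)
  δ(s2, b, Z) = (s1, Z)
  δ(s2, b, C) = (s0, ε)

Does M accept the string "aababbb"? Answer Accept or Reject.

(s0, aababbb, Z) ⊢ (s0, ababbb, AZ) ⊢ (s2, babbb, CAZ) ⊢ (s0, abbb, AZ) ⊢ (s2, bbb, CAZ) ⊢ (s0, bb, AZ) ⊢ (s2, b, CAZ) ⊢ (s0, ε, AZ)
All input consumed; state s0 ∈ F.

Accept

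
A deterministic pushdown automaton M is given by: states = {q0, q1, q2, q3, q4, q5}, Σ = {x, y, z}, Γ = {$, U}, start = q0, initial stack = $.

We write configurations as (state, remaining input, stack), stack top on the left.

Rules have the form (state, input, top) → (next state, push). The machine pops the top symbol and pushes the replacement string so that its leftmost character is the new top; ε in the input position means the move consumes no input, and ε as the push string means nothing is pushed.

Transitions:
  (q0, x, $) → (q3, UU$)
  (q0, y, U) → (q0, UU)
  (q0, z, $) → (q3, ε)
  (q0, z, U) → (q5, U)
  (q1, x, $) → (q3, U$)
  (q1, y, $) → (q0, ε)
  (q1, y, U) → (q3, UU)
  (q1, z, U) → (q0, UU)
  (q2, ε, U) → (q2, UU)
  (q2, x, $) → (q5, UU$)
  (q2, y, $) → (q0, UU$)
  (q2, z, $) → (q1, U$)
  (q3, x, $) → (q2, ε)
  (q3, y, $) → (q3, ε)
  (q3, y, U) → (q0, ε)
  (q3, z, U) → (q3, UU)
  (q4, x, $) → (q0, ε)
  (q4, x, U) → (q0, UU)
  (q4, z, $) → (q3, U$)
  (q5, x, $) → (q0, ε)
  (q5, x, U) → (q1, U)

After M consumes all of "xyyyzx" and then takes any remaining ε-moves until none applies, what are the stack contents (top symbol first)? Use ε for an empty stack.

(q0, xyyyzx, $)
  read x, top $: go to q3, push UU$ → (q3, yyyzx, UU$)
  read y, top U: go to q0, push ε → (q0, yyzx, U$)
  read y, top U: go to q0, push UU → (q0, yzx, UU$)
  read y, top U: go to q0, push UU → (q0, zx, UUU$)
  read z, top U: go to q5, push U → (q5, x, UUU$)
  read x, top U: go to q1, push U → (q1, ε, UUU$)
All input consumed in state q1 with stack UUU$.

UUU$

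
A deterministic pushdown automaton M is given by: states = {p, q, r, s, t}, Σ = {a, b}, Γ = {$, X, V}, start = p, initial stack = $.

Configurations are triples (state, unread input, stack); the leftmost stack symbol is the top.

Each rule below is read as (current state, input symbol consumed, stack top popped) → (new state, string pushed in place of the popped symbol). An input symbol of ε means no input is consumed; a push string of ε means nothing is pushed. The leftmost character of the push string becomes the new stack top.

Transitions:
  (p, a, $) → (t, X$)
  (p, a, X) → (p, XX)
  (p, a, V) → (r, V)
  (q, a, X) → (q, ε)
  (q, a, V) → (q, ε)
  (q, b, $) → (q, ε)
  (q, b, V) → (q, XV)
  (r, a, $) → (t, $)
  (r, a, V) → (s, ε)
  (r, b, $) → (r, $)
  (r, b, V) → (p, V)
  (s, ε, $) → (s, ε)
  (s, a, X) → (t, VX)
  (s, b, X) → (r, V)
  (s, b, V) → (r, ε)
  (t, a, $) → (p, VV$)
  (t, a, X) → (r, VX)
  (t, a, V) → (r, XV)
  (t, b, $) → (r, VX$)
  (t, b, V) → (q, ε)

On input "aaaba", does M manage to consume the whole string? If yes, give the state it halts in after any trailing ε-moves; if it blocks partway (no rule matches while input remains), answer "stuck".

s

(p, aaaba, $)
  read a, top $: go to t, push X$ → (t, aaba, X$)
  read a, top X: go to r, push VX → (r, aba, VX$)
  read a, top V: go to s, push ε → (s, ba, X$)
  read b, top X: go to r, push V → (r, a, V$)
  read a, top V: go to s, push ε → (s, ε, $)
  ε-move, top $: go to s, push ε → (s, ε, ε)
All input consumed; M is in state s.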